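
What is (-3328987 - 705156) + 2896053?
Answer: -1138090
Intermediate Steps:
(-3328987 - 705156) + 2896053 = -4034143 + 2896053 = -1138090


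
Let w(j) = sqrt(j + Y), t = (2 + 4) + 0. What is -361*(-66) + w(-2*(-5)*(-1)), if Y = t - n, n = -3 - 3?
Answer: 23826 + sqrt(2) ≈ 23827.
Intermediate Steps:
n = -6
t = 6 (t = 6 + 0 = 6)
Y = 12 (Y = 6 - 1*(-6) = 6 + 6 = 12)
w(j) = sqrt(12 + j) (w(j) = sqrt(j + 12) = sqrt(12 + j))
-361*(-66) + w(-2*(-5)*(-1)) = -361*(-66) + sqrt(12 - 2*(-5)*(-1)) = 23826 + sqrt(12 + 10*(-1)) = 23826 + sqrt(12 - 10) = 23826 + sqrt(2)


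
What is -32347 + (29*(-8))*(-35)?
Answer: -24227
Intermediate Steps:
-32347 + (29*(-8))*(-35) = -32347 - 232*(-35) = -32347 + 8120 = -24227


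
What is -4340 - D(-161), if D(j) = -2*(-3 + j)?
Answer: -4668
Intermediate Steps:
D(j) = 6 - 2*j
-4340 - D(-161) = -4340 - (6 - 2*(-161)) = -4340 - (6 + 322) = -4340 - 1*328 = -4340 - 328 = -4668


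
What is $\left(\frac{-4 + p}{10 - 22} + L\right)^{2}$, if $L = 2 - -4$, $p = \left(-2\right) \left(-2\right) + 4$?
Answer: $\frac{289}{9} \approx 32.111$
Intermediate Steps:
$p = 8$ ($p = 4 + 4 = 8$)
$L = 6$ ($L = 2 + 4 = 6$)
$\left(\frac{-4 + p}{10 - 22} + L\right)^{2} = \left(\frac{-4 + 8}{10 - 22} + 6\right)^{2} = \left(\frac{4}{-12} + 6\right)^{2} = \left(4 \left(- \frac{1}{12}\right) + 6\right)^{2} = \left(- \frac{1}{3} + 6\right)^{2} = \left(\frac{17}{3}\right)^{2} = \frac{289}{9}$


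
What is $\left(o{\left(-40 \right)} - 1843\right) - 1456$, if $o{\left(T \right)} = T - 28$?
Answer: $-3367$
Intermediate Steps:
$o{\left(T \right)} = -28 + T$
$\left(o{\left(-40 \right)} - 1843\right) - 1456 = \left(\left(-28 - 40\right) - 1843\right) - 1456 = \left(-68 - 1843\right) - 1456 = -1911 - 1456 = -3367$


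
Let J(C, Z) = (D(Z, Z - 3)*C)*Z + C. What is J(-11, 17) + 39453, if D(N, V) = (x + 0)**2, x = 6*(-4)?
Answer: -68270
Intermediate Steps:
x = -24
D(N, V) = 576 (D(N, V) = (-24 + 0)**2 = (-24)**2 = 576)
J(C, Z) = C + 576*C*Z (J(C, Z) = (576*C)*Z + C = 576*C*Z + C = C + 576*C*Z)
J(-11, 17) + 39453 = -11*(1 + 576*17) + 39453 = -11*(1 + 9792) + 39453 = -11*9793 + 39453 = -107723 + 39453 = -68270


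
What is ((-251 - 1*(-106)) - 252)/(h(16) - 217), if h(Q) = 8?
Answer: 397/209 ≈ 1.8995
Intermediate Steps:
((-251 - 1*(-106)) - 252)/(h(16) - 217) = ((-251 - 1*(-106)) - 252)/(8 - 217) = ((-251 + 106) - 252)/(-209) = (-145 - 252)*(-1/209) = -397*(-1/209) = 397/209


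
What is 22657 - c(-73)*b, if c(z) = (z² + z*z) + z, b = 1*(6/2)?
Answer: -9098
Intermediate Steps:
b = 3 (b = 1*(6*(½)) = 1*3 = 3)
c(z) = z + 2*z² (c(z) = (z² + z²) + z = 2*z² + z = z + 2*z²)
22657 - c(-73)*b = 22657 - (-73*(1 + 2*(-73)))*3 = 22657 - (-73*(1 - 146))*3 = 22657 - (-73*(-145))*3 = 22657 - 10585*3 = 22657 - 1*31755 = 22657 - 31755 = -9098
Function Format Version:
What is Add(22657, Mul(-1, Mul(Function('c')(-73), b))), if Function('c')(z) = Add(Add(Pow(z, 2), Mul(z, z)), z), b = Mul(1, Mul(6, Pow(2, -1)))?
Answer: -9098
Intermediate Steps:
b = 3 (b = Mul(1, Mul(6, Rational(1, 2))) = Mul(1, 3) = 3)
Function('c')(z) = Add(z, Mul(2, Pow(z, 2))) (Function('c')(z) = Add(Add(Pow(z, 2), Pow(z, 2)), z) = Add(Mul(2, Pow(z, 2)), z) = Add(z, Mul(2, Pow(z, 2))))
Add(22657, Mul(-1, Mul(Function('c')(-73), b))) = Add(22657, Mul(-1, Mul(Mul(-73, Add(1, Mul(2, -73))), 3))) = Add(22657, Mul(-1, Mul(Mul(-73, Add(1, -146)), 3))) = Add(22657, Mul(-1, Mul(Mul(-73, -145), 3))) = Add(22657, Mul(-1, Mul(10585, 3))) = Add(22657, Mul(-1, 31755)) = Add(22657, -31755) = -9098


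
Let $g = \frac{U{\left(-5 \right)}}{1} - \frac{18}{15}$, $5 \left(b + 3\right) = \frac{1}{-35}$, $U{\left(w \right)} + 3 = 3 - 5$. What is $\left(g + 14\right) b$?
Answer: $- \frac{20514}{875} \approx -23.445$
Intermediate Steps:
$U{\left(w \right)} = -5$ ($U{\left(w \right)} = -3 + \left(3 - 5\right) = -3 - 2 = -5$)
$b = - \frac{526}{175}$ ($b = -3 + \frac{1}{5 \left(-35\right)} = -3 + \frac{1}{5} \left(- \frac{1}{35}\right) = -3 - \frac{1}{175} = - \frac{526}{175} \approx -3.0057$)
$g = - \frac{31}{5}$ ($g = - \frac{5}{1} - \frac{18}{15} = \left(-5\right) 1 - \frac{6}{5} = -5 - \frac{6}{5} = - \frac{31}{5} \approx -6.2$)
$\left(g + 14\right) b = \left(- \frac{31}{5} + 14\right) \left(- \frac{526}{175}\right) = \frac{39}{5} \left(- \frac{526}{175}\right) = - \frac{20514}{875}$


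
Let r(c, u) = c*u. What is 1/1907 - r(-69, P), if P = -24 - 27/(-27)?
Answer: -3026408/1907 ≈ -1587.0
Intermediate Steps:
P = -23 (P = -24 - 27*(-1/27) = -24 + 1 = -23)
1/1907 - r(-69, P) = 1/1907 - (-69)*(-23) = 1/1907 - 1*1587 = 1/1907 - 1587 = -3026408/1907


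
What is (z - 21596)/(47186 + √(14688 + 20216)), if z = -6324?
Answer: -329358280/556620923 + 13960*√8726/556620923 ≈ -0.58937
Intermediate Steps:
(z - 21596)/(47186 + √(14688 + 20216)) = (-6324 - 21596)/(47186 + √(14688 + 20216)) = -27920/(47186 + √34904) = -27920/(47186 + 2*√8726)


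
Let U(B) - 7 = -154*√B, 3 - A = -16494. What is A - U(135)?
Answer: 16490 + 462*√15 ≈ 18279.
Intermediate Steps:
A = 16497 (A = 3 - 1*(-16494) = 3 + 16494 = 16497)
U(B) = 7 - 154*√B
A - U(135) = 16497 - (7 - 462*√15) = 16497 + (-7 + 462*√15) = 16490 + 462*√15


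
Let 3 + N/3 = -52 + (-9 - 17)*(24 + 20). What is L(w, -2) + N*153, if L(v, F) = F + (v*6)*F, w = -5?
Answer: -550283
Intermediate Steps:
L(v, F) = F + 6*F*v (L(v, F) = F + (6*v)*F = F + 6*F*v)
N = -3597 (N = -9 + 3*(-52 + (-9 - 17)*(24 + 20)) = -9 + 3*(-52 - 26*44) = -9 + 3*(-52 - 1144) = -9 + 3*(-1196) = -9 - 3588 = -3597)
L(w, -2) + N*153 = -2*(1 + 6*(-5)) - 3597*153 = -2*(1 - 30) - 550341 = -2*(-29) - 550341 = 58 - 550341 = -550283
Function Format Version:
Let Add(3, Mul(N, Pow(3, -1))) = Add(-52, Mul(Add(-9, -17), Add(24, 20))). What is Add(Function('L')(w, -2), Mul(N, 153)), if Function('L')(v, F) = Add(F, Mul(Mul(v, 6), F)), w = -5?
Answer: -550283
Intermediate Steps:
Function('L')(v, F) = Add(F, Mul(6, F, v)) (Function('L')(v, F) = Add(F, Mul(Mul(6, v), F)) = Add(F, Mul(6, F, v)))
N = -3597 (N = Add(-9, Mul(3, Add(-52, Mul(Add(-9, -17), Add(24, 20))))) = Add(-9, Mul(3, Add(-52, Mul(-26, 44)))) = Add(-9, Mul(3, Add(-52, -1144))) = Add(-9, Mul(3, -1196)) = Add(-9, -3588) = -3597)
Add(Function('L')(w, -2), Mul(N, 153)) = Add(Mul(-2, Add(1, Mul(6, -5))), Mul(-3597, 153)) = Add(Mul(-2, Add(1, -30)), -550341) = Add(Mul(-2, -29), -550341) = Add(58, -550341) = -550283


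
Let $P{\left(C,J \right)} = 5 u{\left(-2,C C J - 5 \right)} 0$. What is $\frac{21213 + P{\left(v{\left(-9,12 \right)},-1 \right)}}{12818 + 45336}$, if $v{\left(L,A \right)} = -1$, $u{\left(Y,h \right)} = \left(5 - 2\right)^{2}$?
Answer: $\frac{21213}{58154} \approx 0.36477$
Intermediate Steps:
$u{\left(Y,h \right)} = 9$ ($u{\left(Y,h \right)} = 3^{2} = 9$)
$P{\left(C,J \right)} = 0$ ($P{\left(C,J \right)} = 5 \cdot 9 \cdot 0 = 45 \cdot 0 = 0$)
$\frac{21213 + P{\left(v{\left(-9,12 \right)},-1 \right)}}{12818 + 45336} = \frac{21213 + 0}{12818 + 45336} = \frac{21213}{58154}$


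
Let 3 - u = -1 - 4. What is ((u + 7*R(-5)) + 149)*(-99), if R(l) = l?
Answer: -12078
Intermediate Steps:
u = 8 (u = 3 - (-1 - 4) = 3 - 1*(-5) = 3 + 5 = 8)
((u + 7*R(-5)) + 149)*(-99) = ((8 + 7*(-5)) + 149)*(-99) = ((8 - 35) + 149)*(-99) = (-27 + 149)*(-99) = 122*(-99) = -12078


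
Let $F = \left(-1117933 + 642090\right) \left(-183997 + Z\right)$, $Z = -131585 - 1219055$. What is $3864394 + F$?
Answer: $730250138385$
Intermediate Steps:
$Z = -1350640$
$F = 730246273991$ ($F = \left(-1117933 + 642090\right) \left(-183997 - 1350640\right) = \left(-475843\right) \left(-1534637\right) = 730246273991$)
$3864394 + F = 3864394 + 730246273991 = 730250138385$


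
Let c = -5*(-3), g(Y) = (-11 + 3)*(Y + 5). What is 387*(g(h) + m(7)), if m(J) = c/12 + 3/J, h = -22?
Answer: 1491885/28 ≈ 53282.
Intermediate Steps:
g(Y) = -40 - 8*Y (g(Y) = -8*(5 + Y) = -40 - 8*Y)
c = 15
m(J) = 5/4 + 3/J (m(J) = 15/12 + 3/J = 15*(1/12) + 3/J = 5/4 + 3/J)
387*(g(h) + m(7)) = 387*((-40 - 8*(-22)) + (5/4 + 3/7)) = 387*((-40 + 176) + (5/4 + 3*(1/7))) = 387*(136 + (5/4 + 3/7)) = 387*(136 + 47/28) = 387*(3855/28) = 1491885/28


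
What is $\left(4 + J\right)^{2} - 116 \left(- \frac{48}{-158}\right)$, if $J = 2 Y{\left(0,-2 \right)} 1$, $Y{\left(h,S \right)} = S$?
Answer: $- \frac{2784}{79} \approx -35.24$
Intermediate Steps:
$J = -4$ ($J = 2 \left(-2\right) 1 = \left(-4\right) 1 = -4$)
$\left(4 + J\right)^{2} - 116 \left(- \frac{48}{-158}\right) = \left(4 - 4\right)^{2} - 116 \left(- \frac{48}{-158}\right) = 0^{2} - 116 \left(\left(-48\right) \left(- \frac{1}{158}\right)\right) = 0 - \frac{2784}{79} = - \frac{2784}{79}$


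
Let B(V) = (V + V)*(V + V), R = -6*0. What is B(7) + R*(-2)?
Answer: 196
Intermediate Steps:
R = 0
B(V) = 4*V² (B(V) = (2*V)*(2*V) = 4*V²)
B(7) + R*(-2) = 4*7² + 0*(-2) = 4*49 + 0 = 196 + 0 = 196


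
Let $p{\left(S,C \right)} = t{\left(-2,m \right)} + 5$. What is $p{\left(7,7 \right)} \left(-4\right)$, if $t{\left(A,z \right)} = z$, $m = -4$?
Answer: $-4$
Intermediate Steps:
$p{\left(S,C \right)} = 1$ ($p{\left(S,C \right)} = -4 + 5 = 1$)
$p{\left(7,7 \right)} \left(-4\right) = 1 \left(-4\right) = -4$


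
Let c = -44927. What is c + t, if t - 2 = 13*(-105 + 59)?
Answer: -45523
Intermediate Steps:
t = -596 (t = 2 + 13*(-105 + 59) = 2 + 13*(-46) = 2 - 598 = -596)
c + t = -44927 - 596 = -45523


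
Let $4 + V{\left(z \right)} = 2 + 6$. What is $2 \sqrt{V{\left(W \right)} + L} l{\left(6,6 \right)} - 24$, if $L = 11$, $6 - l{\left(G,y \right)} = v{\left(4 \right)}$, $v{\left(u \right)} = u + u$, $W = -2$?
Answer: $-24 - 4 \sqrt{15} \approx -39.492$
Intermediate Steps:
$v{\left(u \right)} = 2 u$
$l{\left(G,y \right)} = -2$ ($l{\left(G,y \right)} = 6 - 2 \cdot 4 = 6 - 8 = -2$)
$V{\left(z \right)} = 4$ ($V{\left(z \right)} = -4 + \left(2 + 6\right) = -4 + 8 = 4$)
$2 \sqrt{V{\left(W \right)} + L} l{\left(6,6 \right)} - 24 = 2 \sqrt{4 + 11} \left(-2\right) - 24 = 2 \sqrt{15} \left(-2\right) - 24 = - 4 \sqrt{15} - 24 = -24 - 4 \sqrt{15}$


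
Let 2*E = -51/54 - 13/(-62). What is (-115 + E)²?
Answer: 4144140625/311364 ≈ 13310.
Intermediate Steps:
E = -205/558 (E = (-51/54 - 13/(-62))/2 = (-51*1/54 - 13*(-1/62))/2 = (-17/18 + 13/62)/2 = (½)*(-205/279) = -205/558 ≈ -0.36738)
(-115 + E)² = (-115 - 205/558)² = (-64375/558)² = 4144140625/311364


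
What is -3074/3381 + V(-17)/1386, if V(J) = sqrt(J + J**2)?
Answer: -3074/3381 + 2*sqrt(17)/693 ≈ -0.89730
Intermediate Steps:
-3074/3381 + V(-17)/1386 = -3074/3381 + sqrt(-17*(1 - 17))/1386 = -3074*1/3381 + sqrt(-17*(-16))*(1/1386) = -3074/3381 + sqrt(272)*(1/1386) = -3074/3381 + (4*sqrt(17))*(1/1386) = -3074/3381 + 2*sqrt(17)/693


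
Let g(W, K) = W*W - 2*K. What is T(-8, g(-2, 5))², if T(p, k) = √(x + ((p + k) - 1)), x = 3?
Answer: -12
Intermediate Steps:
g(W, K) = W² - 2*K
T(p, k) = √(2 + k + p) (T(p, k) = √(3 + ((p + k) - 1)) = √(3 + ((k + p) - 1)) = √(3 + (-1 + k + p)) = √(2 + k + p))
T(-8, g(-2, 5))² = (√(2 + ((-2)² - 2*5) - 8))² = (√(2 + (4 - 10) - 8))² = (√(2 - 6 - 8))² = (√(-12))² = (2*I*√3)² = -12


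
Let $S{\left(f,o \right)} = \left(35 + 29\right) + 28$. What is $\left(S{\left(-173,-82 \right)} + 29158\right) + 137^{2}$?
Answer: $48019$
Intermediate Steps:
$S{\left(f,o \right)} = 92$ ($S{\left(f,o \right)} = 64 + 28 = 92$)
$\left(S{\left(-173,-82 \right)} + 29158\right) + 137^{2} = \left(92 + 29158\right) + 137^{2} = 29250 + 18769 = 48019$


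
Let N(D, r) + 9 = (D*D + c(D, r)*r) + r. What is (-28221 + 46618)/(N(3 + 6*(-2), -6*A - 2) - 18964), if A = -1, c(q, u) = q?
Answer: -18397/18924 ≈ -0.97215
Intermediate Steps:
N(D, r) = -9 + r + D² + D*r (N(D, r) = -9 + ((D*D + D*r) + r) = -9 + ((D² + D*r) + r) = -9 + (r + D² + D*r) = -9 + r + D² + D*r)
(-28221 + 46618)/(N(3 + 6*(-2), -6*A - 2) - 18964) = (-28221 + 46618)/((-9 + (-6*(-1) - 2) + (3 + 6*(-2))² + (3 + 6*(-2))*(-6*(-1) - 2)) - 18964) = 18397/((-9 + (6 - 2) + (3 - 12)² + (3 - 12)*(6 - 2)) - 18964) = 18397/((-9 + 4 + (-9)² - 9*4) - 18964) = 18397/((-9 + 4 + 81 - 36) - 18964) = 18397/(40 - 18964) = 18397/(-18924) = 18397*(-1/18924) = -18397/18924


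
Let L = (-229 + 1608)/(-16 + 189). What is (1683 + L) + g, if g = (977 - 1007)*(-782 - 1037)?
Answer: 9733148/173 ≈ 56261.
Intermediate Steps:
g = 54570 (g = -30*(-1819) = 54570)
L = 1379/173 ≈ 7.9711
(1683 + L) + g = (1683 + 1379/173) + 54570 = 292538/173 + 54570 = 9733148/173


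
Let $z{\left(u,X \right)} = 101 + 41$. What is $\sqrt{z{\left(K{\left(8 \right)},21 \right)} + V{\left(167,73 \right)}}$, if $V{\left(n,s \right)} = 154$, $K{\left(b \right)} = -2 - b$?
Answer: $2 \sqrt{74} \approx 17.205$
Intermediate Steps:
$z{\left(u,X \right)} = 142$
$\sqrt{z{\left(K{\left(8 \right)},21 \right)} + V{\left(167,73 \right)}} = \sqrt{142 + 154} = \sqrt{296} = 2 \sqrt{74}$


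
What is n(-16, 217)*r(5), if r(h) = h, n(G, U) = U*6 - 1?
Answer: 6505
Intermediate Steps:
n(G, U) = -1 + 6*U (n(G, U) = 6*U - 1 = -1 + 6*U)
n(-16, 217)*r(5) = (-1 + 6*217)*5 = (-1 + 1302)*5 = 1301*5 = 6505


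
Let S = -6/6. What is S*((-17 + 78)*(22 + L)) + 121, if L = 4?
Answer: -1465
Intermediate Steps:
S = -1 (S = -6*⅙ = -1)
S*((-17 + 78)*(22 + L)) + 121 = -(-17 + 78)*(22 + 4) + 121 = -61*26 + 121 = -1*1586 + 121 = -1586 + 121 = -1465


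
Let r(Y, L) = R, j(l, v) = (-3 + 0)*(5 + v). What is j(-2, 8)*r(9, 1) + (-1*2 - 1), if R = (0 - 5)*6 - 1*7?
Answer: 1440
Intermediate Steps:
j(l, v) = -15 - 3*v (j(l, v) = -3*(5 + v) = -15 - 3*v)
R = -37 (R = -5*6 - 7 = -30 - 7 = -37)
r(Y, L) = -37
j(-2, 8)*r(9, 1) + (-1*2 - 1) = (-15 - 3*8)*(-37) + (-1*2 - 1) = (-15 - 24)*(-37) + (-2 - 1) = -39*(-37) - 3 = 1443 - 3 = 1440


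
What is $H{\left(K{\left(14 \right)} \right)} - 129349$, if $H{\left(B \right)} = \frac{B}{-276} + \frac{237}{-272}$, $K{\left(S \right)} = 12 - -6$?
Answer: $- \frac{809213203}{6256} \approx -1.2935 \cdot 10^{5}$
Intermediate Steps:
$K{\left(S \right)} = 18$ ($K{\left(S \right)} = 12 + 6 = 18$)
$H{\left(B \right)} = - \frac{237}{272} - \frac{B}{276}$ ($H{\left(B \right)} = B \left(- \frac{1}{276}\right) + 237 \left(- \frac{1}{272}\right) = - \frac{B}{276} - \frac{237}{272} = - \frac{237}{272} - \frac{B}{276}$)
$H{\left(K{\left(14 \right)} \right)} - 129349 = \left(- \frac{237}{272} - \frac{3}{46}\right) - 129349 = - \frac{5859}{6256} - 129349 = - \frac{809213203}{6256}$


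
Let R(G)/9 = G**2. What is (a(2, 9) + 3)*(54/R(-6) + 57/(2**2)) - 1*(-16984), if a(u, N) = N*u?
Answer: 69147/4 ≈ 17287.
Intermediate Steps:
R(G) = 9*G**2
(a(2, 9) + 3)*(54/R(-6) + 57/(2**2)) - 1*(-16984) = (9*2 + 3)*(54/((9*(-6)**2)) + 57/(2**2)) - 1*(-16984) = (18 + 3)*(54/((9*36)) + 57/4) + 16984 = 21*(54/324 + 57*(1/4)) + 16984 = 21*(54*(1/324) + 57/4) + 16984 = 21*(1/6 + 57/4) + 16984 = 21*(173/12) + 16984 = 1211/4 + 16984 = 69147/4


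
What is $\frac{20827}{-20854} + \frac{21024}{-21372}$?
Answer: $- \frac{73629095}{37140974} \approx -1.9824$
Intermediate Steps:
$\frac{20827}{-20854} + \frac{21024}{-21372} = 20827 \left(- \frac{1}{20854}\right) + 21024 \left(- \frac{1}{21372}\right) = - \frac{20827}{20854} - \frac{1752}{1781} = - \frac{73629095}{37140974}$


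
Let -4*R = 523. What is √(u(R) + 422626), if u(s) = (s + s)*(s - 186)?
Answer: √8087298/4 ≈ 710.95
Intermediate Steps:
R = -523/4 (R = -¼*523 = -523/4 ≈ -130.75)
u(s) = 2*s*(-186 + s) (u(s) = (2*s)*(-186 + s) = 2*s*(-186 + s))
√(u(R) + 422626) = √(2*(-523/4)*(-186 - 523/4) + 422626) = √(2*(-523/4)*(-1267/4) + 422626) = √(662641/8 + 422626) = √(4043649/8) = √8087298/4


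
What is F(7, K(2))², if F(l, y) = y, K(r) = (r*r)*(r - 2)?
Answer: 0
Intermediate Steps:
K(r) = r²*(-2 + r)
F(7, K(2))² = (2²*(-2 + 2))² = (4*0)² = 0² = 0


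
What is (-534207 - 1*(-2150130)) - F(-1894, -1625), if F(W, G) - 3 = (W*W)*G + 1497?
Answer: 5830872923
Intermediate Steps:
F(W, G) = 1500 + G*W² (F(W, G) = 3 + ((W*W)*G + 1497) = 3 + (W²*G + 1497) = 3 + (G*W² + 1497) = 3 + (1497 + G*W²) = 1500 + G*W²)
(-534207 - 1*(-2150130)) - F(-1894, -1625) = (-534207 - 1*(-2150130)) - (1500 - 1625*(-1894)²) = (-534207 + 2150130) - (1500 - 1625*3587236) = 1615923 - (1500 - 5829258500) = 1615923 - 1*(-5829257000) = 1615923 + 5829257000 = 5830872923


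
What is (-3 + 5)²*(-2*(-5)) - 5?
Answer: 35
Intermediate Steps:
(-3 + 5)²*(-2*(-5)) - 5 = 2²*10 - 5 = 4*10 - 5 = 40 - 5 = 35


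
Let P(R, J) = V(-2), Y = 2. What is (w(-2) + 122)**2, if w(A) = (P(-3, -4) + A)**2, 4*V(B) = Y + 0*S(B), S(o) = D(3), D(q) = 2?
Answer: 247009/16 ≈ 15438.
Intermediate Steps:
S(o) = 2
V(B) = 1/2 (V(B) = (2 + 0*2)/4 = (2 + 0)/4 = (1/4)*2 = 1/2)
P(R, J) = 1/2
w(A) = (1/2 + A)**2
(w(-2) + 122)**2 = ((1 + 2*(-2))**2/4 + 122)**2 = ((1 - 4)**2/4 + 122)**2 = ((1/4)*(-3)**2 + 122)**2 = ((1/4)*9 + 122)**2 = (9/4 + 122)**2 = (497/4)**2 = 247009/16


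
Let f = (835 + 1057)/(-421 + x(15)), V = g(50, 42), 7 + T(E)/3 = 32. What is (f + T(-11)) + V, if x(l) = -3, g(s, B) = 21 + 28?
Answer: 12671/106 ≈ 119.54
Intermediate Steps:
g(s, B) = 49
T(E) = 75 (T(E) = -21 + 3*32 = -21 + 96 = 75)
V = 49
f = -473/106 (f = (835 + 1057)/(-421 - 3) = 1892/(-424) = 1892*(-1/424) = -473/106 ≈ -4.4623)
(f + T(-11)) + V = (-473/106 + 75) + 49 = 7477/106 + 49 = 12671/106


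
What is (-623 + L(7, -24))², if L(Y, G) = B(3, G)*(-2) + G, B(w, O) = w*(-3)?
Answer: 395641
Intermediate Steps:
B(w, O) = -3*w
L(Y, G) = 18 + G (L(Y, G) = -3*3*(-2) + G = -9*(-2) + G = 18 + G)
(-623 + L(7, -24))² = (-623 + (18 - 24))² = (-623 - 6)² = (-629)² = 395641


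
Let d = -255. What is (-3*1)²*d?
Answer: -2295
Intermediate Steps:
(-3*1)²*d = (-3*1)²*(-255) = (-3)²*(-255) = 9*(-255) = -2295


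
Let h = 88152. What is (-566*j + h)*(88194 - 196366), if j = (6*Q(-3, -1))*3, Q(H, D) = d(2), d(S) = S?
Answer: -7331465472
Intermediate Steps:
Q(H, D) = 2
j = 36 (j = (6*2)*3 = 12*3 = 36)
(-566*j + h)*(88194 - 196366) = (-566*36 + 88152)*(88194 - 196366) = (-20376 + 88152)*(-108172) = 67776*(-108172) = -7331465472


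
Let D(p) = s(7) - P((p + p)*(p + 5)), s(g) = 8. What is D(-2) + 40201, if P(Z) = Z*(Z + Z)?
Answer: 39921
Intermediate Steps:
P(Z) = 2*Z**2 (P(Z) = Z*(2*Z) = 2*Z**2)
D(p) = 8 - 8*p**2*(5 + p)**2 (D(p) = 8 - 2*((p + p)*(p + 5))**2 = 8 - 2*((2*p)*(5 + p))**2 = 8 - 2*(2*p*(5 + p))**2 = 8 - 2*4*p**2*(5 + p)**2 = 8 - 8*p**2*(5 + p)**2)
D(-2) + 40201 = (8 - 8*(-2)**2*(5 - 2)**2) + 40201 = (8 - 8*4*3**2) + 40201 = (8 - 8*4*9) + 40201 = (8 - 288) + 40201 = -280 + 40201 = 39921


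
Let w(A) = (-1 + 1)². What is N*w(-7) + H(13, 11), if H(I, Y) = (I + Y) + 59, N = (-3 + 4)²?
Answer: 83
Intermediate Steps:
N = 1 (N = 1² = 1)
w(A) = 0 (w(A) = 0² = 0)
H(I, Y) = 59 + I + Y
N*w(-7) + H(13, 11) = 1*0 + (59 + 13 + 11) = 0 + 83 = 83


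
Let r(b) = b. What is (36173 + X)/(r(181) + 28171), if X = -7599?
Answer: 14287/14176 ≈ 1.0078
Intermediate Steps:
(36173 + X)/(r(181) + 28171) = (36173 - 7599)/(181 + 28171) = 28574/28352 = 28574*(1/28352) = 14287/14176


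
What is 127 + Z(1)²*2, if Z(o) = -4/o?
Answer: 159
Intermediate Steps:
127 + Z(1)²*2 = 127 + (-4/1)²*2 = 127 + (-4*1)²*2 = 127 + (-4)²*2 = 127 + 16*2 = 127 + 32 = 159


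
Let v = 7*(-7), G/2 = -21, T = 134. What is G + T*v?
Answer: -6608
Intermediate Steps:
G = -42 (G = 2*(-21) = -42)
v = -49
G + T*v = -42 + 134*(-49) = -42 - 6566 = -6608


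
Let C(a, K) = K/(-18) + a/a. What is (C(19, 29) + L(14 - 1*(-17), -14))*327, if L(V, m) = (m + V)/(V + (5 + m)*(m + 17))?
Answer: 14279/12 ≈ 1189.9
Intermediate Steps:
L(V, m) = (V + m)/(V + (5 + m)*(17 + m))
C(a, K) = 1 - K/18 (C(a, K) = K*(-1/18) + 1 = -K/18 + 1 = 1 - K/18)
(C(19, 29) + L(14 - 1*(-17), -14))*327 = ((1 - 1/18*29) + ((14 - 1*(-17)) - 14)/(85 + (14 - 1*(-17)) + (-14)² + 22*(-14)))*327 = ((1 - 29/18) + ((14 + 17) - 14)/(85 + (14 + 17) + 196 - 308))*327 = (-11/18 + (31 - 14)/(85 + 31 + 196 - 308))*327 = (-11/18 + 17/4)*327 = (131/36)*327 = 14279/12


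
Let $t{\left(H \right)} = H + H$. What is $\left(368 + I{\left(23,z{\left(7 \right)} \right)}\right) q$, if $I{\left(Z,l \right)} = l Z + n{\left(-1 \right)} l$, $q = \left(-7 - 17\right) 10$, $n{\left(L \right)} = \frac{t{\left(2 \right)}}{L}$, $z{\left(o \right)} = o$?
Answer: $-120240$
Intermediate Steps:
$t{\left(H \right)} = 2 H$
$n{\left(L \right)} = \frac{4}{L}$ ($n{\left(L \right)} = \frac{2 \cdot 2}{L} = \frac{4}{L}$)
$q = -240$ ($q = \left(-24\right) 10 = -240$)
$I{\left(Z,l \right)} = - 4 l + Z l$ ($I{\left(Z,l \right)} = l Z + \frac{4}{-1} l = Z l + 4 \left(-1\right) l = Z l - 4 l = - 4 l + Z l$)
$\left(368 + I{\left(23,z{\left(7 \right)} \right)}\right) q = \left(368 + 7 \left(-4 + 23\right)\right) \left(-240\right) = \left(368 + 7 \cdot 19\right) \left(-240\right) = \left(368 + 133\right) \left(-240\right) = 501 \left(-240\right) = -120240$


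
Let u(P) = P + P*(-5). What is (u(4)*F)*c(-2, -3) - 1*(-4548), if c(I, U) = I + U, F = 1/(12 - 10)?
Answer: 4588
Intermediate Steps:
u(P) = -4*P (u(P) = P - 5*P = -4*P)
F = 1/2 ≈ 0.50000
(u(4)*F)*c(-2, -3) - 1*(-4548) = (-4*4*(1/2))*(-2 - 3) - 1*(-4548) = -16*1/2*(-5) + 4548 = -8*(-5) + 4548 = 40 + 4548 = 4588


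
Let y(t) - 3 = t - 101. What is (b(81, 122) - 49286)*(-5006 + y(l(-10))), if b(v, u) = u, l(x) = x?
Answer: 251424696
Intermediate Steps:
y(t) = -98 + t (y(t) = 3 + (t - 101) = 3 + (-101 + t) = -98 + t)
(b(81, 122) - 49286)*(-5006 + y(l(-10))) = (122 - 49286)*(-5006 + (-98 - 10)) = -49164*(-5006 - 108) = -49164*(-5114) = 251424696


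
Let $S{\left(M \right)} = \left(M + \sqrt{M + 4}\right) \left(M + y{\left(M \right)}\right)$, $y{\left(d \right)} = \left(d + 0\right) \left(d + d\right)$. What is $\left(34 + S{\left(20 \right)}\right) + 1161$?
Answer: $17595 + 1640 \sqrt{6} \approx 21612.0$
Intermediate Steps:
$y{\left(d \right)} = 2 d^{2}$ ($y{\left(d \right)} = d 2 d = 2 d^{2}$)
$S{\left(M \right)} = \left(M + \sqrt{4 + M}\right) \left(M + 2 M^{2}\right)$ ($S{\left(M \right)} = \left(M + \sqrt{M + 4}\right) \left(M + 2 M^{2}\right) = \left(M + \sqrt{4 + M}\right) \left(M + 2 M^{2}\right)$)
$\left(34 + S{\left(20 \right)}\right) + 1161 = \left(34 + 20 \left(20 + \sqrt{4 + 20} + 2 \cdot 20^{2} + 2 \cdot 20 \sqrt{4 + 20}\right)\right) + 1161 = \left(34 + 20 \left(20 + \sqrt{24} + 2 \cdot 400 + 2 \cdot 20 \sqrt{24}\right)\right) + 1161 = \left(34 + 20 \left(20 + 2 \sqrt{6} + 800 + 2 \cdot 20 \cdot 2 \sqrt{6}\right)\right) + 1161 = \left(34 + 20 \left(20 + 2 \sqrt{6} + 800 + 80 \sqrt{6}\right)\right) + 1161 = \left(34 + 20 \left(820 + 82 \sqrt{6}\right)\right) + 1161 = \left(34 + \left(16400 + 1640 \sqrt{6}\right)\right) + 1161 = \left(16434 + 1640 \sqrt{6}\right) + 1161 = 17595 + 1640 \sqrt{6}$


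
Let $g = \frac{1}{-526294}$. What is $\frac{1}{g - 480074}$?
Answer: $- \frac{526294}{252660065757} \approx -2.083 \cdot 10^{-6}$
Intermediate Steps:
$g = - \frac{1}{526294} \approx -1.9001 \cdot 10^{-6}$
$\frac{1}{g - 480074} = \frac{1}{- \frac{1}{526294} - 480074} = \frac{1}{- \frac{252660065757}{526294}} = - \frac{526294}{252660065757}$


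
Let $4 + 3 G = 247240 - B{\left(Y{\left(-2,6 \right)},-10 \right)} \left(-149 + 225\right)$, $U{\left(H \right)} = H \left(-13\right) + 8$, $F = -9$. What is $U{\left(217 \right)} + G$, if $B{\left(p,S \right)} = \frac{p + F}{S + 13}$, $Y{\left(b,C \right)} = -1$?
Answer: $\frac{717151}{9} \approx 79684.0$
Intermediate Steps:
$B{\left(p,S \right)} = \frac{-9 + p}{13 + S}$ ($B{\left(p,S \right)} = \frac{p - 9}{S + 13} = \frac{-9 + p}{13 + S}$)
$U{\left(H \right)} = 8 - 13 H$ ($U{\left(H \right)} = - 13 H + 8 = 8 - 13 H$)
$G = \frac{742468}{9}$ ($G = - \frac{4}{3} + \frac{247240 - \frac{-9 - 1}{13 - 10} \left(-149 + 225\right)}{3} = - \frac{4}{3} + \frac{247240 - \frac{1}{3} \left(-10\right) 76}{3} = - \frac{4}{3} + \frac{247240 - \left(- \frac{10}{3}\right) 76}{3} = - \frac{4}{3} + \frac{247240 - - \frac{760}{3}}{3} = - \frac{4}{3} + \frac{247240 + \frac{760}{3}}{3} = - \frac{4}{3} + \frac{1}{3} \cdot \frac{742480}{3} = - \frac{4}{3} + \frac{742480}{9} = \frac{742468}{9} \approx 82497.0$)
$U{\left(217 \right)} + G = \left(8 - 2821\right) + \frac{742468}{9} = -2813 + \frac{742468}{9} = \frac{717151}{9}$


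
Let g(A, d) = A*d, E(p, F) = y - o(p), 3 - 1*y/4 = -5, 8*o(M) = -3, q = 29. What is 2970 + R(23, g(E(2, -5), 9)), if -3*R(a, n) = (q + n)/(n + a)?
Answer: 22406087/7545 ≈ 2969.7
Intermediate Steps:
o(M) = -3/8 (o(M) = (⅛)*(-3) = -3/8)
y = 32 (y = 12 - 4*(-5) = 12 + 20 = 32)
E(p, F) = 259/8 (E(p, F) = 32 - 1*(-3/8) = 32 + 3/8 = 259/8)
R(a, n) = -(29 + n)/(3*(a + n)) (R(a, n) = -(29 + n)/(3*(n + a)) = -(29 + n)/(3*(a + n)))
2970 + R(23, g(E(2, -5), 9)) = 2970 + (-29 - 259*9/8)/(3*(23 + (259/8)*9)) = 2970 + (-29 - 1*2331/8)/(3*(23 + 2331/8)) = 2970 + (-29 - 2331/8)/(3*(2515/8)) = 2970 + (⅓)*(8/2515)*(-2563/8) = 2970 - 2563/7545 = 22406087/7545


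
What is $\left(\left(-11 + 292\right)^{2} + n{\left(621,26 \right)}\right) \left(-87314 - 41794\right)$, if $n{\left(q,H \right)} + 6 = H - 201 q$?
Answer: $5918310720$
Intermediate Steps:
$n{\left(q,H \right)} = -6 + H - 201 q$ ($n{\left(q,H \right)} = -6 + \left(H - 201 q\right) = -6 + H - 201 q$)
$\left(\left(-11 + 292\right)^{2} + n{\left(621,26 \right)}\right) \left(-87314 - 41794\right) = \left(\left(-11 + 292\right)^{2} - 124801\right) \left(-87314 - 41794\right) = \left(281^{2} - 124801\right) \left(-129108\right) = \left(78961 - 124801\right) \left(-129108\right) = \left(-45840\right) \left(-129108\right) = 5918310720$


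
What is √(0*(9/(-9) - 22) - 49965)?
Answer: I*√49965 ≈ 223.53*I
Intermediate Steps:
√(0*(9/(-9) - 22) - 49965) = √(0*(9*(-⅑) - 22) - 49965) = √(0*(-1 - 22) - 49965) = √(0*(-23) - 49965) = √(0 - 49965) = √(-49965) = I*√49965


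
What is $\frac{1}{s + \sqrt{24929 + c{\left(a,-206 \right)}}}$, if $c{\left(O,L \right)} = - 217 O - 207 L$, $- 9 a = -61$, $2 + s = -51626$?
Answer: $- \frac{232326}{11994229277} - \frac{3 \sqrt{594902}}{23988458554} \approx -1.9466 \cdot 10^{-5}$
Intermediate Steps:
$s = -51628$ ($s = -2 - 51626 = -51628$)
$a = \frac{61}{9}$ ($a = \left(- \frac{1}{9}\right) \left(-61\right) = \frac{61}{9} \approx 6.7778$)
$\frac{1}{s + \sqrt{24929 + c{\left(a,-206 \right)}}} = \frac{1}{-51628 + \sqrt{24929 - - \frac{370541}{9}}} = \frac{1}{-51628 + \sqrt{24929 + \left(- \frac{13237}{9} + 42642\right)}} = \frac{1}{-51628 + \sqrt{24929 + \frac{370541}{9}}} = \frac{1}{-51628 + \sqrt{\frac{594902}{9}}} = \frac{1}{-51628 + \frac{\sqrt{594902}}{3}}$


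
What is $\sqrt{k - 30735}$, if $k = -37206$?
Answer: $3 i \sqrt{7549} \approx 260.65 i$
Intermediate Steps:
$\sqrt{k - 30735} = \sqrt{-37206 - 30735} = \sqrt{-67941} = 3 i \sqrt{7549}$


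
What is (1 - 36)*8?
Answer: -280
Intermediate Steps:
(1 - 36)*8 = -35*8 = -280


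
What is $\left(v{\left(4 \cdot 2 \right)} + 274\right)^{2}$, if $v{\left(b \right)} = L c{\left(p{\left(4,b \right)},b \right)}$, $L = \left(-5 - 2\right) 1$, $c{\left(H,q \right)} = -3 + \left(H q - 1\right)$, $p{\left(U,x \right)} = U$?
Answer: $6084$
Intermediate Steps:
$c{\left(H,q \right)} = -4 + H q$ ($c{\left(H,q \right)} = -3 + \left(-1 + H q\right) = -4 + H q$)
$L = -7$ ($L = \left(-7\right) 1 = -7$)
$v{\left(b \right)} = 28 - 28 b$ ($v{\left(b \right)} = - 7 \left(-4 + 4 b\right) = 28 - 28 b$)
$\left(v{\left(4 \cdot 2 \right)} + 274\right)^{2} = \left(\left(28 - 28 \cdot 4 \cdot 2\right) + 274\right)^{2} = \left(\left(28 - 224\right) + 274\right)^{2} = \left(-196 + 274\right)^{2} = 78^{2} = 6084$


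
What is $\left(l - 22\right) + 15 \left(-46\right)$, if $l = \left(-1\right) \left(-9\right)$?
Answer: $-703$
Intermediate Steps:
$l = 9$
$\left(l - 22\right) + 15 \left(-46\right) = \left(9 - 22\right) + 15 \left(-46\right) = \left(9 - 22\right) - 690 = -13 - 690 = -703$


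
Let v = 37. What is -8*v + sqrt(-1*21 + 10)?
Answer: -296 + I*sqrt(11) ≈ -296.0 + 3.3166*I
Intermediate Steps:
-8*v + sqrt(-1*21 + 10) = -8*37 + sqrt(-1*21 + 10) = -296 + sqrt(-21 + 10) = -296 + sqrt(-11) = -296 + I*sqrt(11)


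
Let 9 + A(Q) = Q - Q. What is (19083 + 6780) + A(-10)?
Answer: 25854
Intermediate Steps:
A(Q) = -9 (A(Q) = -9 + (Q - Q) = -9 + 0 = -9)
(19083 + 6780) + A(-10) = (19083 + 6780) - 9 = 25863 - 9 = 25854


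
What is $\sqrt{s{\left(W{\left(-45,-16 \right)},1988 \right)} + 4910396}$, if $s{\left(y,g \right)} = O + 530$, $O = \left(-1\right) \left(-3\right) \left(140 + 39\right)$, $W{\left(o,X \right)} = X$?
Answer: $\sqrt{4911463} \approx 2216.2$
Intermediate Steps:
$O = 537$ ($O = 3 \cdot 179 = 537$)
$s{\left(y,g \right)} = 1067$ ($s{\left(y,g \right)} = 537 + 530 = 1067$)
$\sqrt{s{\left(W{\left(-45,-16 \right)},1988 \right)} + 4910396} = \sqrt{1067 + 4910396} = \sqrt{4911463}$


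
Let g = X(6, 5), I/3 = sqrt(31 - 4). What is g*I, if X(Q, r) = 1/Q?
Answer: 3*sqrt(3)/2 ≈ 2.5981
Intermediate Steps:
I = 9*sqrt(3) (I = 3*sqrt(31 - 4) = 3*sqrt(27) = 3*(3*sqrt(3)) = 9*sqrt(3) ≈ 15.588)
g = 1/6 ≈ 0.16667
g*I = (9*sqrt(3))/6 = 3*sqrt(3)/2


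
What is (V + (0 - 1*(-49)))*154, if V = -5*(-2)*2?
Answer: 10626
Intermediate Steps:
V = 20 (V = 10*2 = 20)
(V + (0 - 1*(-49)))*154 = (20 + (0 - 1*(-49)))*154 = (20 + (0 + 49))*154 = (20 + 49)*154 = 69*154 = 10626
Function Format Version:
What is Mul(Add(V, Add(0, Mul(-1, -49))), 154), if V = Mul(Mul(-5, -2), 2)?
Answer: 10626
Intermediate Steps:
V = 20 (V = Mul(10, 2) = 20)
Mul(Add(V, Add(0, Mul(-1, -49))), 154) = Mul(Add(20, Add(0, Mul(-1, -49))), 154) = Mul(Add(20, Add(0, 49)), 154) = Mul(Add(20, 49), 154) = Mul(69, 154) = 10626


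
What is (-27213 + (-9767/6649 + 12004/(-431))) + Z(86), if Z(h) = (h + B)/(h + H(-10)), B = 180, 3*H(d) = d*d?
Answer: -13973178100399/512963701 ≈ -27240.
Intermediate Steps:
H(d) = d²/3 (H(d) = (d*d)/3 = d²/3)
Z(h) = (180 + h)/(100/3 + h) (Z(h) = (h + 180)/(h + (⅓)*(-10)²) = (180 + h)/(h + (⅓)*100) = (180 + h)/(h + 100/3) = (180 + h)/(100/3 + h))
(-27213 + (-9767/6649 + 12004/(-431))) + Z(86) = (-27213 + (-9767/6649 + 12004/(-431))) + 3*(180 + 86)/(100 + 3*86) = (-27213 + (-9767*1/6649 + 12004*(-1/431))) + 3*266/(100 + 258) = (-27213 + (-9767/6649 - 12004/431)) + 3*266/358 = (-27213 - 84024173/2865719) + 3*(1/358)*266 = -78068835320/2865719 + 399/179 = -13973178100399/512963701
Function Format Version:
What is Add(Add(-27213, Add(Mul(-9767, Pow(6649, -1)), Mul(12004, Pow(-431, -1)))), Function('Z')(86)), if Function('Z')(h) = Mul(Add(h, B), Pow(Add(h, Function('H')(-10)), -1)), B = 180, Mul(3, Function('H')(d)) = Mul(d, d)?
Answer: Rational(-13973178100399, 512963701) ≈ -27240.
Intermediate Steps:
Function('H')(d) = Mul(Rational(1, 3), Pow(d, 2)) (Function('H')(d) = Mul(Rational(1, 3), Mul(d, d)) = Mul(Rational(1, 3), Pow(d, 2)))
Function('Z')(h) = Mul(Pow(Add(Rational(100, 3), h), -1), Add(180, h)) (Function('Z')(h) = Mul(Add(h, 180), Pow(Add(h, Mul(Rational(1, 3), Pow(-10, 2))), -1)) = Mul(Add(180, h), Pow(Add(h, Mul(Rational(1, 3), 100)), -1)) = Mul(Add(180, h), Pow(Add(h, Rational(100, 3)), -1)) = Mul(Add(180, h), Pow(Add(Rational(100, 3), h), -1)) = Mul(Pow(Add(Rational(100, 3), h), -1), Add(180, h)))
Add(Add(-27213, Add(Mul(-9767, Pow(6649, -1)), Mul(12004, Pow(-431, -1)))), Function('Z')(86)) = Add(Add(-27213, Add(Mul(-9767, Pow(6649, -1)), Mul(12004, Pow(-431, -1)))), Mul(3, Pow(Add(100, Mul(3, 86)), -1), Add(180, 86))) = Add(Add(-27213, Add(Mul(-9767, Rational(1, 6649)), Mul(12004, Rational(-1, 431)))), Mul(3, Pow(Add(100, 258), -1), 266)) = Add(Add(-27213, Add(Rational(-9767, 6649), Rational(-12004, 431))), Mul(3, Pow(358, -1), 266)) = Add(Add(-27213, Rational(-84024173, 2865719)), Mul(3, Rational(1, 358), 266)) = Add(Rational(-78068835320, 2865719), Rational(399, 179)) = Rational(-13973178100399, 512963701)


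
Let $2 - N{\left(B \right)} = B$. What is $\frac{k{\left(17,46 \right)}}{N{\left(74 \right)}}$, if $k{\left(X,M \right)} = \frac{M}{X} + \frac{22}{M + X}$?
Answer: $- \frac{409}{9639} \approx -0.042432$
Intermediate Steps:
$N{\left(B \right)} = 2 - B$
$k{\left(X,M \right)} = \frac{22}{M + X} + \frac{M}{X}$
$\frac{k{\left(17,46 \right)}}{N{\left(74 \right)}} = \frac{\frac{1}{17} \frac{1}{46 + 17} \left(46^{2} + 22 \cdot 17 + 46 \cdot 17\right)}{2 - 74} = \frac{\frac{1}{17} \cdot \frac{1}{63} \left(2116 + 374 + 782\right)}{2 - 74} = \frac{\frac{1}{17} \cdot \frac{1}{63} \cdot 3272}{-72} = \frac{3272}{1071} \left(- \frac{1}{72}\right) = - \frac{409}{9639}$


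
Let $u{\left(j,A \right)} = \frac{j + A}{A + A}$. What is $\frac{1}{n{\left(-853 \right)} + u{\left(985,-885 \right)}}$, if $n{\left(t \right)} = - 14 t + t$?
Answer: $\frac{177}{1962743} \approx 9.018 \cdot 10^{-5}$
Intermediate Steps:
$n{\left(t \right)} = - 13 t$
$u{\left(j,A \right)} = \frac{A + j}{2 A}$
$\frac{1}{n{\left(-853 \right)} + u{\left(985,-885 \right)}} = \frac{1}{\left(-13\right) \left(-853\right) + \frac{-885 + 985}{2 \left(-885\right)}} = \frac{1}{11089 + \frac{1}{2} \left(- \frac{1}{885}\right) 100} = \frac{1}{11089 - \frac{10}{177}} = \frac{1}{\frac{1962743}{177}} = \frac{177}{1962743}$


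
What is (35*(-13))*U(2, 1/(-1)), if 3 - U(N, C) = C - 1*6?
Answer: -4550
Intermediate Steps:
U(N, C) = 9 - C (U(N, C) = 3 - (C - 1*6) = 3 - (C - 6) = 3 - (-6 + C) = 3 + (6 - C) = 9 - C)
(35*(-13))*U(2, 1/(-1)) = (35*(-13))*(9 - 1/(-1)) = -455*(9 - 1*(-1)) = -455*(9 + 1) = -455*10 = -4550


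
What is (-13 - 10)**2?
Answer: 529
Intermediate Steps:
(-13 - 10)**2 = (-23)**2 = 529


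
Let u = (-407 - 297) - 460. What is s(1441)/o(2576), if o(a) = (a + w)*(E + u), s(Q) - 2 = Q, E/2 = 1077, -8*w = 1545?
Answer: 1924/3145395 ≈ 0.00061169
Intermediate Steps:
w = -1545/8 (w = -⅛*1545 = -1545/8 ≈ -193.13)
E = 2154 (E = 2*1077 = 2154)
s(Q) = 2 + Q
u = -1164 (u = -704 - 460 = -1164)
o(a) = -764775/4 + 990*a (o(a) = (a - 1545/8)*(2154 - 1164) = (-1545/8 + a)*990 = -764775/4 + 990*a)
s(1441)/o(2576) = (2 + 1441)/(-764775/4 + 990*2576) = 1443/(-764775/4 + 2550240) = 1443/(9436185/4) = 1443*(4/9436185) = 1924/3145395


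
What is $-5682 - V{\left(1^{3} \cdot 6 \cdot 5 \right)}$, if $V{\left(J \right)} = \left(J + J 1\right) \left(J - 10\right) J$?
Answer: $-41682$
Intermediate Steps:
$V{\left(J \right)} = 2 J^{2} \left(-10 + J\right)$ ($V{\left(J \right)} = \left(J + J\right) \left(-10 + J\right) J = 2 J \left(-10 + J\right) J = 2 J^{2} \left(-10 + J\right)$)
$-5682 - V{\left(1^{3} \cdot 6 \cdot 5 \right)} = -5682 - 2 \left(1^{3} \cdot 6 \cdot 5\right)^{2} \left(-10 + 1^{3} \cdot 6 \cdot 5\right) = -5682 - 2 \left(1 \cdot 6 \cdot 5\right)^{2} \left(-10 + 1 \cdot 6 \cdot 5\right) = -5682 - 2 \left(6 \cdot 5\right)^{2} \left(-10 + 6 \cdot 5\right) = -5682 - 2 \cdot 30^{2} \left(-10 + 30\right) = -5682 - 2 \cdot 900 \cdot 20 = -5682 - 36000 = -41682$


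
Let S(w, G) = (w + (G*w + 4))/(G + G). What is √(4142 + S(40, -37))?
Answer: 6*√158249/37 ≈ 64.509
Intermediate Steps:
S(w, G) = (4 + w + G*w)/(2*G) (S(w, G) = (w + (4 + G*w))/((2*G)) = (4 + w + G*w)*(1/(2*G)) = (4 + w + G*w)/(2*G))
√(4142 + S(40, -37)) = √(4142 + (½)*(4 + 40 - 37*40)/(-37)) = √(4142 + (½)*(-1/37)*(4 + 40 - 1480)) = √(4142 + (½)*(-1/37)*(-1436)) = √(4142 + 718/37) = √(153972/37) = 6*√158249/37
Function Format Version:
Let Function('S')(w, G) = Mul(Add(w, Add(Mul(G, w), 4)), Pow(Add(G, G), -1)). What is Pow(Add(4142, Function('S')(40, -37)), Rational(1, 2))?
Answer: Mul(Rational(6, 37), Pow(158249, Rational(1, 2))) ≈ 64.509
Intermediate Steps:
Function('S')(w, G) = Mul(Rational(1, 2), Pow(G, -1), Add(4, w, Mul(G, w))) (Function('S')(w, G) = Mul(Add(w, Add(4, Mul(G, w))), Pow(Mul(2, G), -1)) = Mul(Add(4, w, Mul(G, w)), Mul(Rational(1, 2), Pow(G, -1))) = Mul(Rational(1, 2), Pow(G, -1), Add(4, w, Mul(G, w))))
Pow(Add(4142, Function('S')(40, -37)), Rational(1, 2)) = Pow(Add(4142, Mul(Rational(1, 2), Pow(-37, -1), Add(4, 40, Mul(-37, 40)))), Rational(1, 2)) = Pow(Add(4142, Mul(Rational(1, 2), Rational(-1, 37), Add(4, 40, -1480))), Rational(1, 2)) = Pow(Add(4142, Mul(Rational(1, 2), Rational(-1, 37), -1436)), Rational(1, 2)) = Pow(Add(4142, Rational(718, 37)), Rational(1, 2)) = Pow(Rational(153972, 37), Rational(1, 2)) = Mul(Rational(6, 37), Pow(158249, Rational(1, 2)))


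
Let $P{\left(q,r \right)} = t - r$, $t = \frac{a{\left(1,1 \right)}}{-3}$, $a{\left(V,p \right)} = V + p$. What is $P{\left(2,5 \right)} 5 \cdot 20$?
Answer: $- \frac{1700}{3} \approx -566.67$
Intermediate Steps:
$t = - \frac{2}{3}$ ($t = \frac{1 + 1}{-3} = 2 \left(- \frac{1}{3}\right) = - \frac{2}{3} \approx -0.66667$)
$P{\left(q,r \right)} = - \frac{2}{3} - r$
$P{\left(2,5 \right)} 5 \cdot 20 = \left(- \frac{2}{3} - 5\right) 5 \cdot 20 = \left(- \frac{17}{3}\right) 5 \cdot 20 = \left(- \frac{85}{3}\right) 20 = - \frac{1700}{3}$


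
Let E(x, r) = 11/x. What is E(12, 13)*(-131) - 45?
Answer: -1981/12 ≈ -165.08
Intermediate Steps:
E(12, 13)*(-131) - 45 = (11/12)*(-131) - 45 = -1441/12 - 45 = -1981/12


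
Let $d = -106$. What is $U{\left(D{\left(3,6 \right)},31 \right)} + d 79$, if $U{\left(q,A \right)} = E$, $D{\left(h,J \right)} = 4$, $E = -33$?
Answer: $-8407$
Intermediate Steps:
$U{\left(q,A \right)} = -33$
$U{\left(D{\left(3,6 \right)},31 \right)} + d 79 = -33 - 8374 = -8407$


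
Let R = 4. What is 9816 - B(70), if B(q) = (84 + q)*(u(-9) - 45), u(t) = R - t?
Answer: 14744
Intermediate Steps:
u(t) = 4 - t
B(q) = -2688 - 32*q (B(q) = (84 + q)*((4 - 1*(-9)) - 45) = (84 + q)*((4 + 9) - 45) = (84 + q)*(13 - 45) = (84 + q)*(-32) = -2688 - 32*q)
9816 - B(70) = 9816 - (-2688 - 32*70) = 9816 - (-2688 - 2240) = 9816 - 1*(-4928) = 9816 + 4928 = 14744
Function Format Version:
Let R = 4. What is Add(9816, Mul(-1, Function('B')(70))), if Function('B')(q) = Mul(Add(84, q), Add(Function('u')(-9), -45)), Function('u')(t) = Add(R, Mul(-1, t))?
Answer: 14744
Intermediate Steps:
Function('u')(t) = Add(4, Mul(-1, t))
Function('B')(q) = Add(-2688, Mul(-32, q)) (Function('B')(q) = Mul(Add(84, q), Add(Add(4, Mul(-1, -9)), -45)) = Mul(Add(84, q), Add(Add(4, 9), -45)) = Mul(Add(84, q), Add(13, -45)) = Mul(Add(84, q), -32) = Add(-2688, Mul(-32, q)))
Add(9816, Mul(-1, Function('B')(70))) = Add(9816, Mul(-1, Add(-2688, Mul(-32, 70)))) = Add(9816, Mul(-1, Add(-2688, -2240))) = Add(9816, Mul(-1, -4928)) = Add(9816, 4928) = 14744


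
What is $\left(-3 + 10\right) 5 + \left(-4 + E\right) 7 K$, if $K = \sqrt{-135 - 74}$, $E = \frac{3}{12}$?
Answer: $35 - \frac{105 i \sqrt{209}}{4} \approx 35.0 - 379.49 i$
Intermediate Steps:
$E = \frac{1}{4}$ ($E = 3 \cdot \frac{1}{12} = \frac{1}{4} \approx 0.25$)
$K = i \sqrt{209}$ ($K = \sqrt{-209} = i \sqrt{209} \approx 14.457 i$)
$\left(-3 + 10\right) 5 + \left(-4 + E\right) 7 K = \left(-3 + 10\right) 5 + \left(-4 + \frac{1}{4}\right) 7 i \sqrt{209} = 7 \cdot 5 + \left(- \frac{15}{4}\right) 7 i \sqrt{209} = 35 - \frac{105 i \sqrt{209}}{4}$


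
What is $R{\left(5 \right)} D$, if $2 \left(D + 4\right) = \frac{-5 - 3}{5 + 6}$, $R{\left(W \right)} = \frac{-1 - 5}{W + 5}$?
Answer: $\frac{144}{55} \approx 2.6182$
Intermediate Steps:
$R{\left(W \right)} = - \frac{6}{5 + W}$
$D = - \frac{48}{11}$ ($D = -4 + \frac{\left(-5 - 3\right) \frac{1}{5 + 6}}{2} = -4 + \frac{\left(-8\right) \frac{1}{11}}{2} = -4 + \frac{1}{2} \left(- \frac{8}{11}\right) = -4 - \frac{4}{11} = - \frac{48}{11} \approx -4.3636$)
$R{\left(5 \right)} D = - \frac{6}{5 + 5} \left(- \frac{48}{11}\right) = - \frac{6}{10} \left(- \frac{48}{11}\right) = \left(-6\right) \frac{1}{10} \left(- \frac{48}{11}\right) = \left(- \frac{3}{5}\right) \left(- \frac{48}{11}\right) = \frac{144}{55}$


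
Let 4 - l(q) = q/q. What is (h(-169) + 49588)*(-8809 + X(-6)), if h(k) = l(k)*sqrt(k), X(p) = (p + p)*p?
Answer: -433250356 - 340743*I ≈ -4.3325e+8 - 3.4074e+5*I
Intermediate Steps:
l(q) = 3 (l(q) = 4 - q/q = 4 - 1*1 = 4 - 1 = 3)
X(p) = 2*p**2 (X(p) = (2*p)*p = 2*p**2)
h(k) = 3*sqrt(k)
(h(-169) + 49588)*(-8809 + X(-6)) = (3*sqrt(-169) + 49588)*(-8809 + 2*(-6)**2) = (3*(13*I) + 49588)*(-8809 + 2*36) = (39*I + 49588)*(-8809 + 72) = (49588 + 39*I)*(-8737) = -433250356 - 340743*I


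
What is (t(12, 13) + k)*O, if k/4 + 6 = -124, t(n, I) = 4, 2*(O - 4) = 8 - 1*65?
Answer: 12642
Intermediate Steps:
O = -49/2 (O = 4 + (8 - 1*65)/2 = 4 + (8 - 65)/2 = 4 + (½)*(-57) = 4 - 57/2 = -49/2 ≈ -24.500)
k = -520 (k = -24 + 4*(-124) = -24 - 496 = -520)
(t(12, 13) + k)*O = (4 - 520)*(-49/2) = -516*(-49/2) = 12642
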